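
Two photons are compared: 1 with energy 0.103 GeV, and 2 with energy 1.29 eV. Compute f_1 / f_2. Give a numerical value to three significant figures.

7.98 × 10^7

f_1 = 2.491 × 10^22 Hz (from energy = 0.103 GeV, via f = E/h).
f_2 = 3.119 × 10^14 Hz (from energy = 1.29 eV, via f = E/h).
Ratio = 2.491 × 10^22 / 3.119 × 10^14 = 7.98 × 10^7.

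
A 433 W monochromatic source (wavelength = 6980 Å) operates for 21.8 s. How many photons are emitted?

Total energy: E_total = P·t = 433 × 21.8 = 9439 J.
Per-photon energy: E = 2.846e-19 J.
N = E_total / E_photon = 3.32e22.

3.32e22 photons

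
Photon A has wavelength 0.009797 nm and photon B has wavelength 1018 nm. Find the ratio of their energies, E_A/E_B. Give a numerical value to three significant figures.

E_A = 2.028e-14 J (from wavelength = 0.009797 nm, via E = hc/λ).
E_B = 1.951e-19 J (from wavelength = 1018 nm, via E = hc/λ).
Ratio = 2.028e-14 / 1.951e-19 = 1.04e5.

1.04e5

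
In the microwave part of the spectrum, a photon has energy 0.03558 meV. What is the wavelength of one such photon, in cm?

3.48 cm

(h = 6.62607015e-34 J·s, c = 2.99792458e8 m/s, 1 eV = 1.602176634e-19 J.)
In SI units: E = 0.03558 meV = 5.7005e-24 J.
For a photon λ = hc/E, so λ = 0.03485 m.
Converting to cm: λ = 3.485 cm ≈ 3.48 cm.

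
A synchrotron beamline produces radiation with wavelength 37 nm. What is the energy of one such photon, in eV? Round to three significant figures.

Take h = 6.62607015 × 10^-34 J·s, c = 2.99792458 × 10^8 m/s, 1 eV = 1.602176634 × 10^-19 J.
Convert to SI: λ = 37 nm = 3.7 × 10^-8 m.
Apply E = hc/λ: E = 5.369 × 10^-18 J.
Converting to eV: E = 33.51 eV ≈ 33.5 eV.

33.5 eV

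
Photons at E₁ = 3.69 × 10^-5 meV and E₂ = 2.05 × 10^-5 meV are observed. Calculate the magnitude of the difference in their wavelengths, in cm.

Using λ = hc/E: λ₁ = 33.60 m, λ₂ = 60.48 m.
|Δλ| = |33.60 − 60.48| = 26.9 m = 2690 cm.

2690 cm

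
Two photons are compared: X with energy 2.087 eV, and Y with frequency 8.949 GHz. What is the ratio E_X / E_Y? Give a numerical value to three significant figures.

5.64 × 10^4

E_X = 3.344 × 10^-19 J (from energy = 2.087 eV, via E given directly).
E_Y = 5.930 × 10^-24 J (from frequency = 8.949 GHz, via E = hf).
Ratio = 3.344 × 10^-19 / 5.930 × 10^-24 = 5.64 × 10^4.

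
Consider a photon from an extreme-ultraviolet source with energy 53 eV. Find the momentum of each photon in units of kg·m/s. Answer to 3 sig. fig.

(c = 2.99792458 × 10^8 m/s, 1 eV = 1.602176634 × 10^-19 J.)
First convert: E = 53 eV = 8.4915 × 10^-18 J.
Apply p = E/c: p = 2.832 × 10^-26 kg·m/s.
So p ≈ 2.83 × 10^-26 kg·m/s.

2.83 × 10^-26 kg·m/s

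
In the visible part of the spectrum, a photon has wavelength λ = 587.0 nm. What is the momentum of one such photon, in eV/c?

2.11 eV/c

Take h = 6.62607015 × 10^-34 J·s, c = 2.99792458 × 10^8 m/s, 1 eV = 1.602176634 × 10^-19 J.
Convert to SI: λ = 587.0 nm = 5.870 × 10^-7 m.
For a photon p = h/λ, so p = 1.129 × 10^-27 kg·m/s.
Converting to eV/c: p = 2.112 eV/c ≈ 2.11 eV/c.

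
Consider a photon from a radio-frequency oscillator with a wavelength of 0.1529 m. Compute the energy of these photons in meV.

Apply E = hc/λ: E = 1.299 × 10^-24 J.
Converting to meV: E = 0.008109 meV ≈ 8.11 × 10^-3 meV.

8.11 × 10^-3 meV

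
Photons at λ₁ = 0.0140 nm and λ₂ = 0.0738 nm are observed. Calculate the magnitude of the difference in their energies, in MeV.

Using E = hc/λ: E₁ = 1.419e-14 J, E₂ = 2.692e-15 J.
|ΔE| = |1.419e-14 − 2.692e-15| = 1.15e-14 J = 0.0718 MeV.

0.0718 MeV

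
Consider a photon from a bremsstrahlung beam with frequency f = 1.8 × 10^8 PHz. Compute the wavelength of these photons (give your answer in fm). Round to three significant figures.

Take c = 2.99792458 × 10^8 m/s.
In SI units: f = 1.8 × 10^8 PHz = 1.8 × 10^23 Hz.
Apply λ = c/f: λ = 1.666 × 10^-15 m.
Converting to fm: λ = 1.666 fm ≈ 1.67 fm.

1.67 fm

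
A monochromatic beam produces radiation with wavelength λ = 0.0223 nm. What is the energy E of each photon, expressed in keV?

55.6 keV

Take h = 6.62607015e-34 J·s, c = 2.99792458e8 m/s, 1 eV = 1.602176634e-19 J.
In SI units: λ = 0.0223 nm = 2.23e-11 m.
Since E = hc/λ for a photon, E = 8.908e-15 J.
Converting to keV: E = 55.60 keV ≈ 55.6 keV.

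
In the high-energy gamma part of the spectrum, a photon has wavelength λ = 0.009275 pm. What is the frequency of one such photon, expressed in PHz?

3.23e7 PHz

Convert to SI: λ = 0.009275 pm = 9.275e-15 m.
The photon relation is f = c/λ, giving f = 3.232e22 Hz.
Converting to PHz: f = 3.232e7 PHz ≈ 3.23e7 PHz.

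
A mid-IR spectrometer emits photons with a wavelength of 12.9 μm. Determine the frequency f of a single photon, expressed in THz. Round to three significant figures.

Convert to SI: λ = 12.9 μm = 1.29e-5 m.
The photon relation is f = c/λ, giving f = 2.324e13 Hz.
Converting to THz: f = 23.24 THz ≈ 23.2 THz.

23.2 THz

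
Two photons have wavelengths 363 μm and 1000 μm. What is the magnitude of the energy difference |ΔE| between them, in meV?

2.18 meV

Using E = hc/λ: E₁ = 5.472e-22 J, E₂ = 1.986e-22 J.
|ΔE| = |5.472e-22 − 1.986e-22| = 3.49e-22 J = 2.18 meV.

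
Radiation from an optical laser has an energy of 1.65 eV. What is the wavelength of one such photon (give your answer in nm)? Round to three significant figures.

751 nm

(h = 6.62607015e-34 J·s, c = 2.99792458e8 m/s, 1 eV = 1.602176634e-19 J.)
Convert to SI: E = 1.65 eV = 2.6436e-19 J.
Since λ = hc/E for a photon, λ = 7.514e-7 m.
Converting to nm: λ = 751.4 nm ≈ 751 nm.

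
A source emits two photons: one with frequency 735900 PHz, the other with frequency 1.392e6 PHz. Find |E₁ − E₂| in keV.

Using E = hf: E₁ = 4.8761e-13 J, E₂ = 9.2235e-13 J.
|ΔE| = |4.8761e-13 − 9.2235e-13| = 4.35e-13 J = 2710 keV.

2710 keV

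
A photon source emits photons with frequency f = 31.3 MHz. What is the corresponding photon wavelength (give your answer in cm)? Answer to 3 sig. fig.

958 cm

In SI units: f = 31.3 MHz = 3.13 × 10^7 Hz.
The photon relation is λ = c/f, giving λ = 9.578 m.
Converting to cm: λ = 957.8 cm ≈ 958 cm.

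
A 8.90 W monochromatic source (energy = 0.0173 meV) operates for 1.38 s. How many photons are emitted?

Total energy: E_total = P·t = 8.90 × 1.38 = 12.28 J.
Per-photon energy: E = 2.772e-24 J.
N = E_total / E_photon = 4.43e24.

4.43e24 photons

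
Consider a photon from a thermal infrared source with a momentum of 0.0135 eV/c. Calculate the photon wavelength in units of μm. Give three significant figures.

In SI units: p = 0.0135 eV/c = 7.2148 × 10^-30 kg·m/s.
Since λ = h/p for a photon, λ = 9.184 × 10^-5 m.
Converting to μm: λ = 91.84 μm ≈ 91.8 μm.

91.8 μm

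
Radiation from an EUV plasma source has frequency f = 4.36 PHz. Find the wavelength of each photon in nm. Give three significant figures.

68.8 nm

Use c = 2.99792458e8 m/s.
In SI units: f = 4.36 PHz = 4.36e15 Hz.
The photon relation is λ = c/f, giving λ = 6.876e-8 m.
Converting to nm: λ = 68.76 nm ≈ 68.8 nm.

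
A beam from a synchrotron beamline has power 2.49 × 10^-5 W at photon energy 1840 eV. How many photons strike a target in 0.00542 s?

4.58 × 10^8 photons

Total energy: E_total = P·t = 2.49 × 10^-5 × 0.00542 = 1.350 × 10^-7 J.
Per-photon energy: E = 2.948 × 10^-16 J.
N = E_total / E_photon = 4.58 × 10^8.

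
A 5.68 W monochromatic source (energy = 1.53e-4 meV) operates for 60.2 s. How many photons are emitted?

1.39e28 photons

Total energy: E_total = P·t = 5.68 × 60.2 = 341.9 J.
Per-photon energy: E = 2.451e-26 J.
N = E_total / E_photon = 1.39e28.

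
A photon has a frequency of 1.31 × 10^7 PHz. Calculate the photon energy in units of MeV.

In SI units: f = 1.31 × 10^7 PHz = 1.31 × 10^22 Hz.
Since E = hf for a photon, E = 8.680 × 10^-12 J.
Converting to MeV: E = 54.18 MeV ≈ 54.2 MeV.

54.2 MeV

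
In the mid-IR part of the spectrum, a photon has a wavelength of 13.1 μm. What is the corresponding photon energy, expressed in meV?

In SI units: λ = 13.1 μm = 1.31e-5 m.
Apply E = hc/λ: E = 1.516e-20 J.
Converting to meV: E = 94.64 meV ≈ 94.6 meV.

94.6 meV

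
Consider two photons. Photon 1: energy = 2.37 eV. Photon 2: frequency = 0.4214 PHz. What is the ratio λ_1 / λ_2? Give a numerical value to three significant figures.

0.735

λ_1 = 5.231e-7 m (from energy = 2.37 eV, via λ = hc/E).
λ_2 = 7.114e-7 m (from frequency = 0.4214 PHz, via λ = c/f).
Ratio = 5.231e-7 / 7.114e-7 = 0.735.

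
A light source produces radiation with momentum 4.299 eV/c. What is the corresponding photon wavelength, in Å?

2880 Å

Use h = 6.62607015e-34 J·s, c = 2.99792458e8 m/s, 1 eV = 1.602176634e-19 J.
First convert: p = 4.299 eV/c = 2.2975e-27 kg·m/s.
Since λ = h/p for a photon, λ = 2.884e-7 m.
Converting to Å: λ = 2884 Å ≈ 2880 Å.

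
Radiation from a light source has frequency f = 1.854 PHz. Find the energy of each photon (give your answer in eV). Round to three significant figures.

7.67 eV

First convert: f = 1.854 PHz = 1.854·10^15 Hz.
The photon relation is E = hf, giving E = 1.228·10^-18 J.
Converting to eV: E = 7.668 eV ≈ 7.67 eV.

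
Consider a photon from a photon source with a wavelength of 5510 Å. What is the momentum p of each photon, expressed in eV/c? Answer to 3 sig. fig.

Use h = 6.62607015e-34 J·s, c = 2.99792458e8 m/s, 1 eV = 1.602176634e-19 J.
First convert: λ = 5510 Å = 5.51e-7 m.
For a photon p = h/λ, so p = 1.203e-27 kg·m/s.
Converting to eV/c: p = 2.250 eV/c ≈ 2.25 eV/c.

2.25 eV/c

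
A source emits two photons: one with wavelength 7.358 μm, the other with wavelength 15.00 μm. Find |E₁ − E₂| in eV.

Using E = hc/λ: E₁ = 2.6997e-20 J, E₂ = 1.3243e-20 J.
|ΔE| = |2.6997e-20 − 1.3243e-20| = 1.38e-20 J = 0.0858 eV.

0.0858 eV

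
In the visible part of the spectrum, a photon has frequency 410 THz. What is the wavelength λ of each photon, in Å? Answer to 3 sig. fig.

First convert: f = 410 THz = 4.10 × 10^14 Hz.
Apply λ = c/f: λ = 7.312 × 10^-7 m.
Converting to Å: λ = 7312 Å ≈ 7310 Å.

7310 Å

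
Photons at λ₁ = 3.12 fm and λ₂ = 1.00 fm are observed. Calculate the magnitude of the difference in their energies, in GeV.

0.842 GeV

Using E = hc/λ: E₁ = 6.367 × 10^-11 J, E₂ = 1.986 × 10^-10 J.
|ΔE| = |6.367 × 10^-11 − 1.986 × 10^-10| = 1.35 × 10^-10 J = 0.842 GeV.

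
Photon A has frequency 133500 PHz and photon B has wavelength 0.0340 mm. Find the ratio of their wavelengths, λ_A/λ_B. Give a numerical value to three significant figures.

6.60e-8

λ_A = 2.246e-12 m (from frequency = 133500 PHz, via λ = c/f).
λ_B = 3.400e-5 m (from wavelength = 0.0340 mm, via λ given directly).
Ratio = 2.246e-12 / 3.400e-5 = 6.60e-8.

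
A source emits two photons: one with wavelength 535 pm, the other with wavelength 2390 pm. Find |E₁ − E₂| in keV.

1.80 keV

Using E = hc/λ: E₁ = 3.713e-16 J, E₂ = 8.311e-17 J.
|ΔE| = |3.713e-16 − 8.311e-17| = 2.88e-16 J = 1.80 keV.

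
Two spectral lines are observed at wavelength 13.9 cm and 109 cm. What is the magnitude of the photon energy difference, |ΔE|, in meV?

7.78 × 10^-3 meV

Using E = hc/λ: E₁ = 1.429 × 10^-24 J, E₂ = 1.822 × 10^-25 J.
|ΔE| = |1.429 × 10^-24 − 1.822 × 10^-25| = 1.25 × 10^-24 J = 7.78 × 10^-3 meV.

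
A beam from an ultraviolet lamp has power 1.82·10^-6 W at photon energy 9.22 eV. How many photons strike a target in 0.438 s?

5.40·10^11 photons

Total energy: E_total = P·t = 1.82·10^-6 × 0.438 = 7.972·10^-7 J.
Per-photon energy: E = 1.477·10^-18 J.
N = E_total / E_photon = 5.40·10^11.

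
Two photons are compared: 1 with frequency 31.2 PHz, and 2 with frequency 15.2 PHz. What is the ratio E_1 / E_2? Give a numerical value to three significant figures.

2.05

E_1 = 2.067 × 10^-17 J (from frequency = 31.2 PHz, via E = hf).
E_2 = 1.007 × 10^-17 J (from frequency = 15.2 PHz, via E = hf).
Ratio = 2.067 × 10^-17 / 1.007 × 10^-17 = 2.05.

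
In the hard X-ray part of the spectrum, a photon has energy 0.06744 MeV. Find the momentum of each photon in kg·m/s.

3.60e-23 kg·m/s

Take c = 2.99792458e8 m/s, 1 eV = 1.602176634e-19 J.
In SI units: E = 0.06744 MeV = 1.0805e-14 J.
For a photon p = E/c, so p = 3.604e-23 kg·m/s.
So p ≈ 3.60e-23 kg·m/s.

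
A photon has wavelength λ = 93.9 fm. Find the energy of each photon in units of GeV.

0.0132 GeV

In SI units: λ = 93.9 fm = 9.39 × 10^-14 m.
Apply E = hc/λ: E = 2.115 × 10^-12 J.
Converting to GeV: E = 0.01320 GeV ≈ 0.0132 GeV.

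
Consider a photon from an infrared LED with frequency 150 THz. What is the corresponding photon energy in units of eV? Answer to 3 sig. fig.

0.620 eV

In SI units: f = 150 THz = 1.5e14 Hz.
For a photon E = hf, so E = 9.939e-20 J.
Converting to eV: E = 0.6204 eV ≈ 0.620 eV.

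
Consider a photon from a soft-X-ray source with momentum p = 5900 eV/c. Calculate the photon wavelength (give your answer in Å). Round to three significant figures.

First convert: p = 5900 eV/c = 3.1531e-24 kg·m/s.
The photon relation is λ = h/p, giving λ = 2.101e-10 m.
Converting to Å: λ = 2.101 Å ≈ 2.10 Å.

2.10 Å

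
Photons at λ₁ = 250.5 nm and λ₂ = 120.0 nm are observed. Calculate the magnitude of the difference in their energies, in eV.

Using E = hc/λ: E₁ = 7.9299·10^-19 J, E₂ = 1.6554·10^-18 J.
|ΔE| = |7.9299·10^-19 − 1.6554·10^-18| = 8.62·10^-19 J = 5.38 eV.

5.38 eV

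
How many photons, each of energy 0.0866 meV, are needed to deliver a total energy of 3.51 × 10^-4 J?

2.53 × 10^19 photons

Per-photon energy: E = 1.387 × 10^-23 J (from energy = 0.0866 meV).
N = E_total / E_photon = 3.51 × 10^-4 J / 1.387 × 10^-23 J = 2.53 × 10^19.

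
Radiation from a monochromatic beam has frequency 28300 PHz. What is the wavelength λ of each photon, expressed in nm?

(c = 2.99792458 × 10^8 m/s.)
In SI units: f = 28300 PHz = 2.83 × 10^19 Hz.
For a photon λ = c/f, so λ = 1.059 × 10^-11 m.
Converting to nm: λ = 0.01059 nm ≈ 0.0106 nm.

0.0106 nm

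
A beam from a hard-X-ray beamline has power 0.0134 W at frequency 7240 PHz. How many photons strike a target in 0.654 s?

Total energy: E_total = P·t = 0.0134 × 0.654 = 0.008764 J.
Per-photon energy: E = 4.797e-15 J.
N = E_total / E_photon = 1.83e12.

1.83e12 photons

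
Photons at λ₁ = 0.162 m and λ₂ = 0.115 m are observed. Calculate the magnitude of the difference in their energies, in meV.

Using E = hc/λ: E₁ = 1.226 × 10^-24 J, E₂ = 1.727 × 10^-24 J.
|ΔE| = |1.226 × 10^-24 − 1.727 × 10^-24| = 5.01 × 10^-25 J = 3.13 × 10^-3 meV.

3.13 × 10^-3 meV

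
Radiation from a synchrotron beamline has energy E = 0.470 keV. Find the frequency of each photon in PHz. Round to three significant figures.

114 PHz

Take h = 6.62607015 × 10^-34 J·s, 1 eV = 1.602176634 × 10^-19 J.
In SI units: E = 0.470 keV = 7.5302 × 10^-17 J.
Since f = E/h for a photon, f = 1.136 × 10^17 Hz.
Converting to PHz: f = 113.6 PHz ≈ 114 PHz.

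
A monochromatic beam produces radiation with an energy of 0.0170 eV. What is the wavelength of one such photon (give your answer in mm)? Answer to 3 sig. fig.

(h = 6.62607015e-34 J·s, c = 2.99792458e8 m/s, 1 eV = 1.602176634e-19 J.)
Convert to SI: E = 0.0170 eV = 2.7237e-21 J.
The photon relation is λ = hc/E, giving λ = 7.293e-5 m.
Converting to mm: λ = 0.07293 mm ≈ 0.0729 mm.

0.0729 mm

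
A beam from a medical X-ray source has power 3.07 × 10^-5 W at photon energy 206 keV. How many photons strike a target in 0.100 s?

Total energy: E_total = P·t = 3.07 × 10^-5 × 0.100 = 3.070 × 10^-6 J.
Per-photon energy: E = 3.300 × 10^-14 J.
N = E_total / E_photon = 9.30 × 10^7.

9.30 × 10^7 photons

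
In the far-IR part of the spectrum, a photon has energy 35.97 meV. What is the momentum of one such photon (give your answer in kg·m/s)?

Convert to SI: E = 35.97 meV = 5.7630e-21 J.
For a photon p = E/c, so p = 1.922e-29 kg·m/s.
So p ≈ 1.92e-29 kg·m/s.

1.92e-29 kg·m/s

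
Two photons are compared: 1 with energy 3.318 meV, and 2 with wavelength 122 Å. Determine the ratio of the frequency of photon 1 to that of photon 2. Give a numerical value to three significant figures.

3.26e-5

f_1 = 8.023e11 Hz (from energy = 3.318 meV, via f = E/h).
f_2 = 2.457e16 Hz (from wavelength = 122 Å, via f = c/λ).
Ratio = 8.023e11 / 2.457e16 = 3.26e-5.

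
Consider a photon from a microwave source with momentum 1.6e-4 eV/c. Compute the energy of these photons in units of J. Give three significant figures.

Take c = 2.99792458e8 m/s, 1 eV = 1.602176634e-19 J.
First convert: p = 1.6e-4 eV/c = 8.5509e-32 kg·m/s.
Apply E = pc: E = 2.563e-23 J.
So E ≈ 2.56e-23 J.

2.56e-23 J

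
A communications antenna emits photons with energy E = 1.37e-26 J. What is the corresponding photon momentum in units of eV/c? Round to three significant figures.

8.55e-8 eV/c

(c = 2.99792458e8 m/s, 1 eV = 1.602176634e-19 J.)
For a photon p = E/c, so p = 4.570e-35 kg·m/s.
Converting to eV/c: p = 8.551e-8 eV/c ≈ 8.55e-8 eV/c.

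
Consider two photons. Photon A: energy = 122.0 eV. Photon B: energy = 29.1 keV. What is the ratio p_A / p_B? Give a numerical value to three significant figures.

p_A = 6.520e-26 kg·m/s (from energy = 122.0 eV, via p = E/c).
p_B = 1.555e-23 kg·m/s (from energy = 29.1 keV, via p = E/c).
Ratio = 6.520e-26 / 1.555e-23 = 4.19e-3.

4.19e-3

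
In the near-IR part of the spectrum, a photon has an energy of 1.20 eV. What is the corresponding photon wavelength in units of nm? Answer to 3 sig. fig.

In SI units: E = 1.20 eV = 1.9226e-19 J.
Apply λ = hc/E: λ = 1.033e-6 m.
Converting to nm: λ = 1033 nm ≈ 1030 nm.

1030 nm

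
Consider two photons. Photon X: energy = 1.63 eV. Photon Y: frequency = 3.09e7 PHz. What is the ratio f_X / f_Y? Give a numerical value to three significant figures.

f_X = 3.941e14 Hz (from energy = 1.63 eV, via f = E/h).
f_Y = 3.090e22 Hz (from frequency = 3.09e7 PHz, via f given directly).
Ratio = 3.941e14 / 3.090e22 = 1.28e-8.

1.28e-8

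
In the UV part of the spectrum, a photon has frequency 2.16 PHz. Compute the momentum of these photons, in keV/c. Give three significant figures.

(h = 6.62607015e-34 J·s, c = 2.99792458e8 m/s, 1 eV = 1.602176634e-19 J.)
In SI units: f = 2.16 PHz = 2.16e15 Hz.
Since p = hf/c for a photon, p = 4.774e-27 kg·m/s.
Converting to keV/c: p = 0.008933 keV/c ≈ 8.93e-3 keV/c.

8.93e-3 keV/c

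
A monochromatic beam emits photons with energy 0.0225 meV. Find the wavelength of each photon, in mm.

Use h = 6.62607015e-34 J·s, c = 2.99792458e8 m/s, 1 eV = 1.602176634e-19 J.
Convert to SI: E = 0.0225 meV = 3.6049e-24 J.
For a photon λ = hc/E, so λ = 0.05510 m.
Converting to mm: λ = 55.10 mm ≈ 55.1 mm.

55.1 mm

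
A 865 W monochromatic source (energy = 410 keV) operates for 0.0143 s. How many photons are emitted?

Total energy: E_total = P·t = 865 × 0.0143 = 12.37 J.
Per-photon energy: E = 6.569 × 10^-14 J.
N = E_total / E_photon = 1.88 × 10^14.

1.88 × 10^14 photons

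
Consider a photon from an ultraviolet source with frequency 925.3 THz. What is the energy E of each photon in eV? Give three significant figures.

3.83 eV

Take h = 6.62607015 × 10^-34 J·s, 1 eV = 1.602176634 × 10^-19 J.
First convert: f = 925.3 THz = 9.253 × 10^14 Hz.
Since E = hf for a photon, E = 6.131 × 10^-19 J.
Converting to eV: E = 3.827 eV ≈ 3.83 eV.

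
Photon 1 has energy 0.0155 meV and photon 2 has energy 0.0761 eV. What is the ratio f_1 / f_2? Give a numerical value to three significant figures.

2.04 × 10^-4

f_1 = 3.748 × 10^9 Hz (from energy = 0.0155 meV, via f = E/h).
f_2 = 1.840 × 10^13 Hz (from energy = 0.0761 eV, via f = E/h).
Ratio = 3.748 × 10^9 / 1.840 × 10^13 = 2.04 × 10^-4.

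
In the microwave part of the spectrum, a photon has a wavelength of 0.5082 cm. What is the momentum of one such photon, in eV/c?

First convert: λ = 0.5082 cm = 0.005082 m.
For a photon p = h/λ, so p = 1.304 × 10^-31 kg·m/s.
Converting to eV/c: p = 2.440 × 10^-4 eV/c ≈ 2.44 × 10^-4 eV/c.

2.44 × 10^-4 eV/c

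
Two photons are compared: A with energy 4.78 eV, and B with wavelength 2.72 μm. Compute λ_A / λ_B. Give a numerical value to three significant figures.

λ_A = 2.594e-7 m (from energy = 4.78 eV, via λ = hc/E).
λ_B = 2.720e-6 m (from wavelength = 2.72 μm, via λ given directly).
Ratio = 2.594e-7 / 2.720e-6 = 0.0954.

0.0954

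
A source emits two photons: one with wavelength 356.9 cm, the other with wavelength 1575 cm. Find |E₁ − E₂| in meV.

Using E = hc/λ: E₁ = 5.5658e-26 J, E₂ = 1.2612e-26 J.
|ΔE| = |5.5658e-26 − 1.2612e-26| = 4.30e-26 J = 2.69e-4 meV.

2.69e-4 meV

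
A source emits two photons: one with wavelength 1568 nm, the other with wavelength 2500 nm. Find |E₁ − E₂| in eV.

0.295 eV

Using E = hc/λ: E₁ = 1.2669 × 10^-19 J, E₂ = 7.9458 × 10^-20 J.
|ΔE| = |1.2669 × 10^-19 − 7.9458 × 10^-20| = 4.72 × 10^-20 J = 0.295 eV.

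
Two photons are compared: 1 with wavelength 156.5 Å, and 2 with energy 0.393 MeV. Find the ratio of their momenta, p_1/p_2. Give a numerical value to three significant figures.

2.02·10^-4

p_1 = 4.234·10^-26 kg·m/s (from wavelength = 156.5 Å, via p = h/λ).
p_2 = 2.100·10^-22 kg·m/s (from energy = 0.393 MeV, via p = E/c).
Ratio = 4.234·10^-26 / 2.100·10^-22 = 2.02·10^-4.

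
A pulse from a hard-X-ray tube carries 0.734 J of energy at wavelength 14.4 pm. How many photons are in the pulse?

5.32e13 photons

Per-photon energy: E = 1.379e-14 J (from wavelength = 14.4 pm).
N = E_total / E_photon = 0.734 J / 1.379e-14 J = 5.32e13.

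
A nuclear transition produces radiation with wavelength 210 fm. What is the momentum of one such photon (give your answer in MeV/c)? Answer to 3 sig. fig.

5.90 MeV/c

First convert: λ = 210 fm = 2.1·10^-13 m.
For a photon p = h/λ, so p = 3.155·10^-21 kg·m/s.
Converting to MeV/c: p = 5.904 MeV/c ≈ 5.90 MeV/c.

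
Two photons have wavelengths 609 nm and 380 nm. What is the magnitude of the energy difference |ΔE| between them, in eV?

Using E = hc/λ: E₁ = 3.262e-19 J, E₂ = 5.227e-19 J.
|ΔE| = |3.262e-19 − 5.227e-19| = 1.97e-19 J = 1.23 eV.

1.23 eV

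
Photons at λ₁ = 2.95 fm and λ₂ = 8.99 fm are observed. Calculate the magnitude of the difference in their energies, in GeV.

Using E = hc/λ: E₁ = 6.734 × 10^-11 J, E₂ = 2.210 × 10^-11 J.
|ΔE| = |6.734 × 10^-11 − 2.210 × 10^-11| = 4.52 × 10^-11 J = 0.282 GeV.

0.282 GeV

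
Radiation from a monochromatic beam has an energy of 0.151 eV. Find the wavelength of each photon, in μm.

(h = 6.62607015·10^-34 J·s, c = 2.99792458·10^8 m/s, 1 eV = 1.602176634·10^-19 J.)
Convert to SI: E = 0.151 eV = 2.4193·10^-20 J.
Since λ = hc/E for a photon, λ = 8.211·10^-6 m.
Converting to μm: λ = 8.211 μm ≈ 8.21 μm.

8.21 μm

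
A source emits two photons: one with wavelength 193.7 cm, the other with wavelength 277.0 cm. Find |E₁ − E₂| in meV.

Using E = hc/λ: E₁ = 1.0255e-25 J, E₂ = 7.1713e-26 J.
|ΔE| = |1.0255e-25 − 7.1713e-26| = 3.08e-26 J = 1.92e-4 meV.

1.92e-4 meV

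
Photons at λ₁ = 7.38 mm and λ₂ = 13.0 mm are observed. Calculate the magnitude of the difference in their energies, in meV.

0.0726 meV

Using E = hc/λ: E₁ = 2.692 × 10^-23 J, E₂ = 1.528 × 10^-23 J.
|ΔE| = |2.692 × 10^-23 − 1.528 × 10^-23| = 1.16 × 10^-23 J = 0.0726 meV.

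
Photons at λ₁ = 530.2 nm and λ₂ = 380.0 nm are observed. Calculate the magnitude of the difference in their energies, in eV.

0.924 eV

Using E = hc/λ: E₁ = 3.7466e-19 J, E₂ = 5.2275e-19 J.
|ΔE| = |3.7466e-19 − 5.2275e-19| = 1.48e-19 J = 0.924 eV.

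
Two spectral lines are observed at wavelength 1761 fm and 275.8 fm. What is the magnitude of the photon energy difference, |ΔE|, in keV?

3790 keV

Using E = hc/λ: E₁ = 1.1280e-13 J, E₂ = 7.2025e-13 J.
|ΔE| = |1.1280e-13 − 7.2025e-13| = 6.07e-13 J = 3790 keV.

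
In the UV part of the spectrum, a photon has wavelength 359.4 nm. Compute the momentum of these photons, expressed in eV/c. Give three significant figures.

Take h = 6.62607015 × 10^-34 J·s, c = 2.99792458 × 10^8 m/s, 1 eV = 1.602176634 × 10^-19 J.
In SI units: λ = 359.4 nm = 3.594 × 10^-7 m.
Since p = h/λ for a photon, p = 1.844 × 10^-27 kg·m/s.
Converting to eV/c: p = 3.450 eV/c ≈ 3.45 eV/c.

3.45 eV/c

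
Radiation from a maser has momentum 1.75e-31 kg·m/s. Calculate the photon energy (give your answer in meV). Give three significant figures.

(c = 2.99792458e8 m/s, 1 eV = 1.602176634e-19 J.)
The photon relation is E = pc, giving E = 5.246e-23 J.
Converting to meV: E = 0.3275 meV ≈ 0.327 meV.

0.327 meV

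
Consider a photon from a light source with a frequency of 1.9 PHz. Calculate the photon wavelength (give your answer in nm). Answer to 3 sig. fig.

158 nm

In SI units: f = 1.9 PHz = 1.9e15 Hz.
The photon relation is λ = c/f, giving λ = 1.578e-7 m.
Converting to nm: λ = 157.8 nm ≈ 158 nm.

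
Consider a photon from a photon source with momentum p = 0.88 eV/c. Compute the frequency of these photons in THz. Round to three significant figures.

In SI units: p = 0.88 eV/c = 4.7030 × 10^-28 kg·m/s.
The photon relation is f = pc/h, giving f = 2.128 × 10^14 Hz.
Converting to THz: f = 212.8 THz ≈ 213 THz.

213 THz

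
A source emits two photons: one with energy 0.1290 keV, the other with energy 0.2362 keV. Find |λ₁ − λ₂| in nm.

Using λ = hc/E: λ₁ = 9.6112 × 10^-9 m, λ₂ = 5.2491 × 10^-9 m.
|Δλ| = |9.6112 × 10^-9 − 5.2491 × 10^-9| = 4.36 × 10^-9 m = 4.36 nm.

4.36 nm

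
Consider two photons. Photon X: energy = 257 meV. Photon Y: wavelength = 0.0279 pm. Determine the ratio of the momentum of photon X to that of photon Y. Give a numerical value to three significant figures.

5.78e-9

p_X = 1.373e-28 kg·m/s (from energy = 257 meV, via p = E/c).
p_Y = 2.375e-20 kg·m/s (from wavelength = 0.0279 pm, via p = h/λ).
Ratio = 1.373e-28 / 2.375e-20 = 5.78e-9.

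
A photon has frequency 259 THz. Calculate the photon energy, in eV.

1.07 eV

(h = 6.62607015e-34 J·s, 1 eV = 1.602176634e-19 J.)
First convert: f = 259 THz = 2.59e14 Hz.
The photon relation is E = hf, giving E = 1.716e-19 J.
Converting to eV: E = 1.071 eV ≈ 1.07 eV.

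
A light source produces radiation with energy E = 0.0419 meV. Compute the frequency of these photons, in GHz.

10.1 GHz

Take h = 6.62607015 × 10^-34 J·s, 1 eV = 1.602176634 × 10^-19 J.
In SI units: E = 0.0419 meV = 6.7131 × 10^-24 J.
Apply f = E/h: f = 1.013 × 10^10 Hz.
Converting to GHz: f = 10.13 GHz ≈ 10.1 GHz.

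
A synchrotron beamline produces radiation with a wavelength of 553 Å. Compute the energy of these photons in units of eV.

Use h = 6.62607015·10^-34 J·s, c = 2.99792458·10^8 m/s, 1 eV = 1.602176634·10^-19 J.
In SI units: λ = 553 Å = 5.53·10^-8 m.
Since E = hc/λ for a photon, E = 3.592·10^-18 J.
Converting to eV: E = 22.42 eV ≈ 22.4 eV.

22.4 eV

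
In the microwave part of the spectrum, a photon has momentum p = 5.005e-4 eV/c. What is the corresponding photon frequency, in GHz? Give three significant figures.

121 GHz

Use h = 6.62607015e-34 J·s, c = 2.99792458e8 m/s, 1 eV = 1.602176634e-19 J.
In SI units: p = 5.005e-4 eV/c = 2.6748e-31 kg·m/s.
For a photon f = pc/h, so f = 1.210e11 Hz.
Converting to GHz: f = 121.0 GHz ≈ 121 GHz.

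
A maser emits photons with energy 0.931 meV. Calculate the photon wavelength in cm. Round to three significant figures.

Convert to SI: E = 0.931 meV = 1.4916e-22 J.
The photon relation is λ = hc/E, giving λ = 0.001332 m.
Converting to cm: λ = 0.1332 cm ≈ 0.133 cm.

0.133 cm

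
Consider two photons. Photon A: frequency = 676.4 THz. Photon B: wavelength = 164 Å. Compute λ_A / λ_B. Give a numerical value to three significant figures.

27.0

λ_A = 4.432e-7 m (from frequency = 676.4 THz, via λ = c/f).
λ_B = 1.640e-8 m (from wavelength = 164 Å, via λ given directly).
Ratio = 4.432e-7 / 1.640e-8 = 27.0.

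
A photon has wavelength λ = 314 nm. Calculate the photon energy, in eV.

3.95 eV

First convert: λ = 314 nm = 3.14e-7 m.
For a photon E = hc/λ, so E = 6.326e-19 J.
Converting to eV: E = 3.949 eV ≈ 3.95 eV.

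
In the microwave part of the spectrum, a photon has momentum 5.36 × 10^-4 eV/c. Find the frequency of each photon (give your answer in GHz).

(h = 6.62607015 × 10^-34 J·s, c = 2.99792458 × 10^8 m/s, 1 eV = 1.602176634 × 10^-19 J.)
First convert: p = 5.36 × 10^-4 eV/c = 2.8645 × 10^-31 kg·m/s.
The photon relation is f = pc/h, giving f = 1.296 × 10^11 Hz.
Converting to GHz: f = 129.6 GHz ≈ 130 GHz.

130 GHz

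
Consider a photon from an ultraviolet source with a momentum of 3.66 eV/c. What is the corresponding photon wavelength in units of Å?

3390 Å

In SI units: p = 3.66 eV/c = 1.9560e-27 kg·m/s.
Apply λ = h/p: λ = 3.388e-7 m.
Converting to Å: λ = 3388 Å ≈ 3390 Å.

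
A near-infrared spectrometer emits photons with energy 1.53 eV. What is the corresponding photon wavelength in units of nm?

Take h = 6.62607015e-34 J·s, c = 2.99792458e8 m/s, 1 eV = 1.602176634e-19 J.
First convert: E = 1.53 eV = 2.4513e-19 J.
Since λ = hc/E for a photon, λ = 8.104e-7 m.
Converting to nm: λ = 810.4 nm ≈ 810 nm.

810 nm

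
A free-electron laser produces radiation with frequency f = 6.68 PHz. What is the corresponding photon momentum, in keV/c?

0.0276 keV/c

First convert: f = 6.68 PHz = 6.68e15 Hz.
The photon relation is p = hf/c, giving p = 1.476e-26 kg·m/s.
Converting to keV/c: p = 0.02763 keV/c ≈ 0.0276 keV/c.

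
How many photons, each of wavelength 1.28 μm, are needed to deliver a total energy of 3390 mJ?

2.18e19 photons

Per-photon energy: E = 1.552e-19 J (from wavelength = 1.28 μm).
N = E_total / E_photon = 3.39 J / 1.552e-19 J = 2.18e19.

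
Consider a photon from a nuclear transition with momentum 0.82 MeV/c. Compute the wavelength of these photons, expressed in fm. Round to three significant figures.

Take h = 6.62607015 × 10^-34 J·s, c = 2.99792458 × 10^8 m/s, 1 eV = 1.602176634 × 10^-19 J.
In SI units: p = 0.82 MeV/c = 4.3823 × 10^-22 kg·m/s.
Since λ = h/p for a photon, λ = 1.512 × 10^-12 m.
Converting to fm: λ = 1512 fm ≈ 1510 fm.

1510 fm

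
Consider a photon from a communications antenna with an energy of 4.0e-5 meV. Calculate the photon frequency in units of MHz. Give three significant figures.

9.67 MHz

Use h = 6.62607015e-34 J·s, 1 eV = 1.602176634e-19 J.
First convert: E = 4.0e-5 meV = 6.4087e-27 J.
For a photon f = E/h, so f = 9.672e6 Hz.
Converting to MHz: f = 9.672 MHz ≈ 9.67 MHz.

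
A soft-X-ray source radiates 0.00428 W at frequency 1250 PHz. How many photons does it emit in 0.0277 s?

Total energy: E_total = P·t = 0.00428 × 0.0277 = 1.186 × 10^-4 J.
Per-photon energy: E = 8.283 × 10^-16 J.
N = E_total / E_photon = 1.43 × 10^11.

1.43 × 10^11 photons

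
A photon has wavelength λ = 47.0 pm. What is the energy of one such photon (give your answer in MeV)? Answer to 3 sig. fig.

0.0264 MeV

Use h = 6.62607015·10^-34 J·s, c = 2.99792458·10^8 m/s, 1 eV = 1.602176634·10^-19 J.
First convert: λ = 47.0 pm = 4.70·10^-11 m.
For a photon E = hc/λ, so E = 4.226·10^-15 J.
Converting to MeV: E = 0.02638 MeV ≈ 0.0264 MeV.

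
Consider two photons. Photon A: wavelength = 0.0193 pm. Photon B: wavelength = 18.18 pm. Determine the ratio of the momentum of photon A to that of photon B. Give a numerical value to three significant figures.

p_A = 3.433·10^-20 kg·m/s (from wavelength = 0.0193 pm, via p = h/λ).
p_B = 3.645·10^-23 kg·m/s (from wavelength = 18.18 pm, via p = h/λ).
Ratio = 3.433·10^-20 / 3.645·10^-23 = 942.

942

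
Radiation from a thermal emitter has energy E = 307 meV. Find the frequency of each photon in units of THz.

74.2 THz

First convert: E = 307 meV = 4.9187e-20 J.
For a photon f = E/h, so f = 7.423e13 Hz.
Converting to THz: f = 74.23 THz ≈ 74.2 THz.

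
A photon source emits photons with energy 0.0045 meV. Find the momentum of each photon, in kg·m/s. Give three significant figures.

Take c = 2.99792458·10^8 m/s, 1 eV = 1.602176634·10^-19 J.
In SI units: E = 0.0045 meV = 7.2098·10^-25 J.
Apply p = E/c: p = 2.405·10^-33 kg·m/s.
So p ≈ 2.40·10^-33 kg·m/s.

2.40·10^-33 kg·m/s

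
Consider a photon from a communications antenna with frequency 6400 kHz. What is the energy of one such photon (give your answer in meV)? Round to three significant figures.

Convert to SI: f = 6400 kHz = 6.4 × 10^6 Hz.
The photon relation is E = hf, giving E = 4.241 × 10^-27 J.
Converting to meV: E = 2.647 × 10^-5 meV ≈ 2.65 × 10^-5 meV.

2.65 × 10^-5 meV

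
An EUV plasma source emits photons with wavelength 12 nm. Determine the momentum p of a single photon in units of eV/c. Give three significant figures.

(h = 6.62607015 × 10^-34 J·s, c = 2.99792458 × 10^8 m/s, 1 eV = 1.602176634 × 10^-19 J.)
In SI units: λ = 12 nm = 1.2 × 10^-8 m.
Apply p = h/λ: p = 5.522 × 10^-26 kg·m/s.
Converting to eV/c: p = 103.3 eV/c ≈ 103 eV/c.

103 eV/c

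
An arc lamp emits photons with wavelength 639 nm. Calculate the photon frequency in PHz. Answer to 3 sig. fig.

(c = 2.99792458e8 m/s.)
First convert: λ = 639 nm = 6.39e-7 m.
The photon relation is f = c/λ, giving f = 4.692e14 Hz.
Converting to PHz: f = 0.4692 PHz ≈ 0.469 PHz.

0.469 PHz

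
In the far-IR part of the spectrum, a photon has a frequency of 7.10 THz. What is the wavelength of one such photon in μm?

42.2 μm

In SI units: f = 7.10 THz = 7.10·10^12 Hz.
Since λ = c/f for a photon, λ = 4.222·10^-5 m.
Converting to μm: λ = 42.22 μm ≈ 42.2 μm.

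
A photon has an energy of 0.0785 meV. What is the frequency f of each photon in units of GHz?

First convert: E = 0.0785 meV = 1.2577·10^-23 J.
The photon relation is f = E/h, giving f = 1.898·10^10 Hz.
Converting to GHz: f = 18.98 GHz ≈ 19.0 GHz.

19.0 GHz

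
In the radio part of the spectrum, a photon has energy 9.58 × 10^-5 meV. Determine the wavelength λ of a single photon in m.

12.9 m

Take h = 6.62607015 × 10^-34 J·s, c = 2.99792458 × 10^8 m/s, 1 eV = 1.602176634 × 10^-19 J.
In SI units: E = 9.58 × 10^-5 meV = 1.5349 × 10^-26 J.
For a photon λ = hc/E, so λ = 12.94 m.
So λ ≈ 12.9 m.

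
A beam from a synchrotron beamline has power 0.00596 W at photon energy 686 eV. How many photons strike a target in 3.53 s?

Total energy: E_total = P·t = 0.00596 × 3.53 = 0.02104 J.
Per-photon energy: E = 1.099 × 10^-16 J.
N = E_total / E_photon = 1.91 × 10^14.

1.91 × 10^14 photons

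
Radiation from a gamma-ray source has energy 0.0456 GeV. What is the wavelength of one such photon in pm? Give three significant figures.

0.0272 pm

First convert: E = 0.0456 GeV = 7.3059e-12 J.
For a photon λ = hc/E, so λ = 2.719e-14 m.
Converting to pm: λ = 0.02719 pm ≈ 0.0272 pm.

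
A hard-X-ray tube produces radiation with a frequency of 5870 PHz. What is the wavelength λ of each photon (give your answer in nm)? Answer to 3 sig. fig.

Take c = 2.99792458 × 10^8 m/s.
Convert to SI: f = 5870 PHz = 5.87 × 10^18 Hz.
Since λ = c/f for a photon, λ = 5.107 × 10^-11 m.
Converting to nm: λ = 0.05107 nm ≈ 0.0511 nm.

0.0511 nm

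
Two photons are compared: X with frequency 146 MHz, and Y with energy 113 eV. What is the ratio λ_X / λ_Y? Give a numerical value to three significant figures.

λ_X = 2.053 m (from frequency = 146 MHz, via λ = c/f).
λ_Y = 1.097·10^-8 m (from energy = 113 eV, via λ = hc/E).
Ratio = 2.053 / 1.097·10^-8 = 1.87·10^8.

1.87·10^8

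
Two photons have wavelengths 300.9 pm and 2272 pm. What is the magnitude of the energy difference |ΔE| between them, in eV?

Using E = hc/λ: E₁ = 6.6017 × 10^-16 J, E₂ = 8.7432 × 10^-17 J.
|ΔE| = |6.6017 × 10^-16 − 8.7432 × 10^-17| = 5.73 × 10^-16 J = 3570 eV.

3570 eV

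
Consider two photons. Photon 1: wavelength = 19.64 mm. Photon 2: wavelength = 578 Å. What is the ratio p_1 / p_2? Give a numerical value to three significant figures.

p_1 = 3.374 × 10^-32 kg·m/s (from wavelength = 19.64 mm, via p = h/λ).
p_2 = 1.146 × 10^-26 kg·m/s (from wavelength = 578 Å, via p = h/λ).
Ratio = 3.374 × 10^-32 / 1.146 × 10^-26 = 2.94 × 10^-6.

2.94 × 10^-6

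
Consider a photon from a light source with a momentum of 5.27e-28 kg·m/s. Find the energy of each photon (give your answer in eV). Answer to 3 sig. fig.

The photon relation is E = pc, giving E = 1.580e-19 J.
Converting to eV: E = 0.9861 eV ≈ 0.986 eV.

0.986 eV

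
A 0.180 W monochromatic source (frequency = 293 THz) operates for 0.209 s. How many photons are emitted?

1.94e17 photons

Total energy: E_total = P·t = 0.180 × 0.209 = 0.03762 J.
Per-photon energy: E = 1.941e-19 J.
N = E_total / E_photon = 1.94e17.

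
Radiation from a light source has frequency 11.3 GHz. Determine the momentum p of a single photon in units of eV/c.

4.67·10^-5 eV/c

First convert: f = 11.3 GHz = 1.13·10^10 Hz.
Apply p = hf/c: p = 2.498·10^-32 kg·m/s.
Converting to eV/c: p = 4.673·10^-5 eV/c ≈ 4.67·10^-5 eV/c.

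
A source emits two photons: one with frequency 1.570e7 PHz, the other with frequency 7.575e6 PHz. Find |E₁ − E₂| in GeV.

Using E = hf: E₁ = 1.0403e-11 J, E₂ = 5.0192e-12 J.
|ΔE| = |1.0403e-11 − 5.0192e-12| = 5.38e-12 J = 0.0336 GeV.

0.0336 GeV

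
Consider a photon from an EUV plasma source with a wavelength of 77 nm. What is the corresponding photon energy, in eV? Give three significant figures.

In SI units: λ = 77 nm = 7.7 × 10^-8 m.
The photon relation is E = hc/λ, giving E = 2.580 × 10^-18 J.
Converting to eV: E = 16.10 eV ≈ 16.1 eV.

16.1 eV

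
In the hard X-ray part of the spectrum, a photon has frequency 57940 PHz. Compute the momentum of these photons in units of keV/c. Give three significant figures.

Take h = 6.62607015·10^-34 J·s, c = 2.99792458·10^8 m/s, 1 eV = 1.602176634·10^-19 J.
Convert to SI: f = 57940 PHz = 5.794·10^19 Hz.
The photon relation is p = hf/c, giving p = 1.281·10^-22 kg·m/s.
Converting to keV/c: p = 239.6 keV/c ≈ 240 keV/c.

240 keV/c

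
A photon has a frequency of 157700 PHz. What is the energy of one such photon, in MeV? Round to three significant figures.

(h = 6.62607015e-34 J·s, 1 eV = 1.602176634e-19 J.)
Convert to SI: f = 157700 PHz = 1.577e20 Hz.
Apply E = hf: E = 1.045e-13 J.
Converting to MeV: E = 0.6522 MeV ≈ 0.652 MeV.

0.652 MeV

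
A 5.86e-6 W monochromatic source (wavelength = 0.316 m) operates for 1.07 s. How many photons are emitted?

Total energy: E_total = P·t = 5.86e-6 × 1.07 = 6.270e-6 J.
Per-photon energy: E = 6.286e-25 J.
N = E_total / E_photon = 9.97e18.

9.97e18 photons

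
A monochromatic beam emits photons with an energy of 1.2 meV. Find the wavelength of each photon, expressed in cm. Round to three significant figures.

0.103 cm

First convert: E = 1.2 meV = 1.9226e-22 J.
Since λ = hc/E for a photon, λ = 0.001033 m.
Converting to cm: λ = 0.1033 cm ≈ 0.103 cm.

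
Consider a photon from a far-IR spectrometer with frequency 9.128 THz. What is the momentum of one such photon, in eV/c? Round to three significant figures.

0.0378 eV/c

(h = 6.62607015 × 10^-34 J·s, c = 2.99792458 × 10^8 m/s, 1 eV = 1.602176634 × 10^-19 J.)
Convert to SI: f = 9.128 THz = 9.128 × 10^12 Hz.
Apply p = hf/c: p = 2.017 × 10^-29 kg·m/s.
Converting to eV/c: p = 0.03775 eV/c ≈ 0.0378 eV/c.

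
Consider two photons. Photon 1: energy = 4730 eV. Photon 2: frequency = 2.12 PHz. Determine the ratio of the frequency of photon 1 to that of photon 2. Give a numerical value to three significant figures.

f_1 = 1.144 × 10^18 Hz (from energy = 4730 eV, via f = E/h).
f_2 = 2.120 × 10^15 Hz (from frequency = 2.12 PHz, via f given directly).
Ratio = 1.144 × 10^18 / 2.120 × 10^15 = 539.

539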